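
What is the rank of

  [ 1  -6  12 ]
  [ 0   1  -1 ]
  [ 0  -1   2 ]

rank = 3

R3 → R3 + R2
  [ 1  -6  12 ]
  [ 0   1  -1 ]
  [ 0   0   1 ]
R2 → R2 + R3
  [ 1  -6  12 ]
  [ 0   1   0 ]
  [ 0   0   1 ]
R1 → R1 − 12·R3
  [ 1  -6  0 ]
  [ 0   1  0 ]
  [ 0   0  1 ]
R1 → R1 + 6·R2
  [ 1  0  0 ]
  [ 0  1  0 ]
  [ 0  0  1 ]
The reduced form has 3 nonzero rows.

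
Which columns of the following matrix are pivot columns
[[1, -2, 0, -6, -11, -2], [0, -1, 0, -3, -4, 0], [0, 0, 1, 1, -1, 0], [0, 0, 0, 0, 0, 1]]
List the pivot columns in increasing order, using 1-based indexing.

R2 -> -1·R2
  [ 1  -2  0  -6  -11  -2 ]
  [ 0   1  0   3    4   0 ]
  [ 0   0  1   1   -1   0 ]
  [ 0   0  0   0    0   1 ]
R1 -> R1 + 2·R4
  [ 1  -2  0  -6  -11  0 ]
  [ 0   1  0   3    4  0 ]
  [ 0   0  1   1   -1  0 ]
  [ 0   0  0   0    0  1 ]
R1 -> R1 + 2·R2
  [ 1  0  0  0  -3  0 ]
  [ 0  1  0  3   4  0 ]
  [ 0  0  1  1  -1  0 ]
  [ 0  0  0  0   0  1 ]
Pivot columns are the columns containing a leading 1.

1, 2, 3, 6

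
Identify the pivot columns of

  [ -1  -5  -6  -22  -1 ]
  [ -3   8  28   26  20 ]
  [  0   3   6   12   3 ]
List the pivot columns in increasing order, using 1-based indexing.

R1 ← -1·R1
  [  1  5   6  22   1 ]
  [ -3  8  28  26  20 ]
  [  0  3   6  12   3 ]
R2 ← R2 + 3·R1
  [ 1   5   6  22   1 ]
  [ 0  23  46  92  23 ]
  [ 0   3   6  12   3 ]
R2 ← 1/23·R2
  [ 1  5  6  22  1 ]
  [ 0  1  2   4  1 ]
  [ 0  3  6  12  3 ]
R3 ← R3 − 3·R2
  [ 1  5  6  22  1 ]
  [ 0  1  2   4  1 ]
  [ 0  0  0   0  0 ]
R1 ← R1 − 5·R2
  [ 1  0  -4  2  -4 ]
  [ 0  1   2  4   1 ]
  [ 0  0   0  0   0 ]
Pivot columns are the columns containing a leading 1.

1, 2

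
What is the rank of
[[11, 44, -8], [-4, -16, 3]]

rank = 2

ρ1 ← 1/11·ρ1
  [  1    4  -8/11 ]
  [ -4  -16      3 ]
ρ2 ← ρ2 + 4·ρ1
  [ 1  4  -8/11 ]
  [ 0  0   1/11 ]
ρ2 ← 11·ρ2
  [ 1  4  -8/11 ]
  [ 0  0      1 ]
ρ1 ← ρ1 + 8/11·ρ2
  [ 1  4  0 ]
  [ 0  0  1 ]
The reduced form has 2 nonzero rows.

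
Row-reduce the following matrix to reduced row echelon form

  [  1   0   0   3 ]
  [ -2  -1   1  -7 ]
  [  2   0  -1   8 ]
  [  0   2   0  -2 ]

R2 ← R2 + 2·R1
  [ 1   0   0   3 ]
  [ 0  -1   1  -1 ]
  [ 2   0  -1   8 ]
  [ 0   2   0  -2 ]
R3 ← R3 − 2·R1
  [ 1   0   0   3 ]
  [ 0  -1   1  -1 ]
  [ 0   0  -1   2 ]
  [ 0   2   0  -2 ]
R2 ← -1·R2
  [ 1  0   0   3 ]
  [ 0  1  -1   1 ]
  [ 0  0  -1   2 ]
  [ 0  2   0  -2 ]
R4 ← R4 − 2·R2
  [ 1  0   0   3 ]
  [ 0  1  -1   1 ]
  [ 0  0  -1   2 ]
  [ 0  0   2  -4 ]
R3 ← -1·R3
  [ 1  0   0   3 ]
  [ 0  1  -1   1 ]
  [ 0  0   1  -2 ]
  [ 0  0   2  -4 ]
R4 ← R4 − 2·R3
  [ 1  0   0   3 ]
  [ 0  1  -1   1 ]
  [ 0  0   1  -2 ]
  [ 0  0   0   0 ]
R2 ← R2 + R3
  [ 1  0  0   3 ]
  [ 0  1  0  -1 ]
  [ 0  0  1  -2 ]
  [ 0  0  0   0 ]

[[1, 0, 0, 3], [0, 1, 0, -1], [0, 0, 1, -2], [0, 0, 0, 0]]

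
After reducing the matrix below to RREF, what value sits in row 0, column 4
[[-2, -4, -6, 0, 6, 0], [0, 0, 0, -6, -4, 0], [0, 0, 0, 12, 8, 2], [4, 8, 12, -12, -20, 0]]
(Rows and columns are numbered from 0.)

-3

Multiply ρ1 by -1/2.
  [ 1  2   3    0   -3  0 ]
  [ 0  0   0   -6   -4  0 ]
  [ 0  0   0   12    8  2 ]
  [ 4  8  12  -12  -20  0 ]
Subtract 4 times ρ1 from ρ4.
  [ 1  2  3    0  -3  0 ]
  [ 0  0  0   -6  -4  0 ]
  [ 0  0  0   12   8  2 ]
  [ 0  0  0  -12  -8  0 ]
Multiply ρ2 by -1/6.
  [ 1  2  3    0   -3  0 ]
  [ 0  0  0    1  2/3  0 ]
  [ 0  0  0   12    8  2 ]
  [ 0  0  0  -12   -8  0 ]
Subtract 12 times ρ2 from ρ3.
  [ 1  2  3    0   -3  0 ]
  [ 0  0  0    1  2/3  0 ]
  [ 0  0  0    0    0  2 ]
  [ 0  0  0  -12   -8  0 ]
Add 12 times ρ2 to ρ4.
  [ 1  2  3  0   -3  0 ]
  [ 0  0  0  1  2/3  0 ]
  [ 0  0  0  0    0  2 ]
  [ 0  0  0  0    0  0 ]
Multiply ρ3 by 1/2.
  [ 1  2  3  0   -3  0 ]
  [ 0  0  0  1  2/3  0 ]
  [ 0  0  0  0    0  1 ]
  [ 0  0  0  0    0  0 ]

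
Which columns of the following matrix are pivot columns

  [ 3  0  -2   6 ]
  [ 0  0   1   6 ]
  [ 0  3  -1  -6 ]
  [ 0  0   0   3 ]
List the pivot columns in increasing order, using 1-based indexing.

1, 2, 3, 4

Multiply R1 by 1/3.
  [ 1  0  -2/3   2 ]
  [ 0  0     1   6 ]
  [ 0  3    -1  -6 ]
  [ 0  0     0   3 ]
Swap R2 and R3.
  [ 1  0  -2/3   2 ]
  [ 0  3    -1  -6 ]
  [ 0  0     1   6 ]
  [ 0  0     0   3 ]
Multiply R2 by 1/3.
  [ 1  0  -2/3   2 ]
  [ 0  1  -1/3  -2 ]
  [ 0  0     1   6 ]
  [ 0  0     0   3 ]
Multiply R4 by 1/3.
  [ 1  0  -2/3   2 ]
  [ 0  1  -1/3  -2 ]
  [ 0  0     1   6 ]
  [ 0  0     0   1 ]
Subtract 6 times R4 from R3.
  [ 1  0  -2/3   2 ]
  [ 0  1  -1/3  -2 ]
  [ 0  0     1   0 ]
  [ 0  0     0   1 ]
Add 2 times R4 to R2.
  [ 1  0  -2/3  2 ]
  [ 0  1  -1/3  0 ]
  [ 0  0     1  0 ]
  [ 0  0     0  1 ]
Subtract 2 times R4 from R1.
  [ 1  0  -2/3  0 ]
  [ 0  1  -1/3  0 ]
  [ 0  0     1  0 ]
  [ 0  0     0  1 ]
Add 1/3 times R3 to R2.
  [ 1  0  -2/3  0 ]
  [ 0  1     0  0 ]
  [ 0  0     1  0 ]
  [ 0  0     0  1 ]
Add 2/3 times R3 to R1.
  [ 1  0  0  0 ]
  [ 0  1  0  0 ]
  [ 0  0  1  0 ]
  [ 0  0  0  1 ]
Pivot columns are the columns containing a leading 1.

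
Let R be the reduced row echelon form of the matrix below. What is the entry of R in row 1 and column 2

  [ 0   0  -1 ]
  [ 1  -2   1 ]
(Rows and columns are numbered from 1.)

R1 <-> R2
  [ 1  -2   1 ]
  [ 0   0  -1 ]
R2 := -1·R2
  [ 1  -2  1 ]
  [ 0   0  1 ]
R1 := R1 − R2
  [ 1  -2  0 ]
  [ 0   0  1 ]

-2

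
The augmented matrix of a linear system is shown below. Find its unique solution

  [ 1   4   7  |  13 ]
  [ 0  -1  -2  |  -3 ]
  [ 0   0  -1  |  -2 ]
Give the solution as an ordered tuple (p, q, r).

(3, -1, 2)

r2 ← -1·r2
  [ 1  4   7  |  13 ]
  [ 0  1   2  |   3 ]
  [ 0  0  -1  |  -2 ]
r3 ← -1·r3
  [ 1  4  7  |  13 ]
  [ 0  1  2  |   3 ]
  [ 0  0  1  |   2 ]
r2 ← r2 − 2·r3
  [ 1  4  7  |  13 ]
  [ 0  1  0  |  -1 ]
  [ 0  0  1  |   2 ]
r1 ← r1 − 7·r3
  [ 1  4  0  |  -1 ]
  [ 0  1  0  |  -1 ]
  [ 0  0  1  |   2 ]
r1 ← r1 − 4·r2
  [ 1  0  0  |   3 ]
  [ 0  1  0  |  -1 ]
  [ 0  0  1  |   2 ]
Reading off the last column: p = 3, q = -1, r = 2.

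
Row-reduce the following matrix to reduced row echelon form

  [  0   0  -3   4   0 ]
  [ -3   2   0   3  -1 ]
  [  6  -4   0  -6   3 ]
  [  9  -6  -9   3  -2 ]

R1 ↔ R2
  [ -3   2   0   3  -1 ]
  [  0   0  -3   4   0 ]
  [  6  -4   0  -6   3 ]
  [  9  -6  -9   3  -2 ]
R1 ← -1/3·R1
  [ 1  -2/3   0  -1  1/3 ]
  [ 0     0  -3   4    0 ]
  [ 6    -4   0  -6    3 ]
  [ 9    -6  -9   3   -2 ]
R3 ← R3 − 6·R1
  [ 1  -2/3   0  -1  1/3 ]
  [ 0     0  -3   4    0 ]
  [ 0     0   0   0    1 ]
  [ 9    -6  -9   3   -2 ]
R4 ← R4 − 9·R1
  [ 1  -2/3   0  -1  1/3 ]
  [ 0     0  -3   4    0 ]
  [ 0     0   0   0    1 ]
  [ 0     0  -9  12   -5 ]
R2 ← -1/3·R2
  [ 1  -2/3   0    -1  1/3 ]
  [ 0     0   1  -4/3    0 ]
  [ 0     0   0     0    1 ]
  [ 0     0  -9    12   -5 ]
R4 ← R4 + 9·R2
  [ 1  -2/3  0    -1  1/3 ]
  [ 0     0  1  -4/3    0 ]
  [ 0     0  0     0    1 ]
  [ 0     0  0     0   -5 ]
R4 ← R4 + 5·R3
  [ 1  -2/3  0    -1  1/3 ]
  [ 0     0  1  -4/3    0 ]
  [ 0     0  0     0    1 ]
  [ 0     0  0     0    0 ]
R1 ← R1 − 1/3·R3
  [ 1  -2/3  0    -1  0 ]
  [ 0     0  1  -4/3  0 ]
  [ 0     0  0     0  1 ]
  [ 0     0  0     0  0 ]

[[1, -2/3, 0, -1, 0], [0, 0, 1, -4/3, 0], [0, 0, 0, 0, 1], [0, 0, 0, 0, 0]]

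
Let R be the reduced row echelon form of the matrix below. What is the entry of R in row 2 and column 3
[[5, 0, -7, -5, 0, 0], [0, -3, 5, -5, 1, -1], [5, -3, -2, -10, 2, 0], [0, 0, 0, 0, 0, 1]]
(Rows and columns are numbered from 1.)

-5/3

Multiply r1 by 1/5.
  [ 1   0  -7/5   -1  0   0 ]
  [ 0  -3     5   -5  1  -1 ]
  [ 5  -3    -2  -10  2   0 ]
  [ 0   0     0    0  0   1 ]
Subtract 5 times r1 from r3.
  [ 1   0  -7/5  -1  0   0 ]
  [ 0  -3     5  -5  1  -1 ]
  [ 0  -3     5  -5  2   0 ]
  [ 0   0     0   0  0   1 ]
Multiply r2 by -1/3.
  [ 1   0  -7/5   -1     0    0 ]
  [ 0   1  -5/3  5/3  -1/3  1/3 ]
  [ 0  -3     5   -5     2    0 ]
  [ 0   0     0    0     0    1 ]
Add 3 times r2 to r3.
  [ 1  0  -7/5   -1     0    0 ]
  [ 0  1  -5/3  5/3  -1/3  1/3 ]
  [ 0  0     0    0     1    1 ]
  [ 0  0     0    0     0    1 ]
Subtract r4 from r3.
  [ 1  0  -7/5   -1     0    0 ]
  [ 0  1  -5/3  5/3  -1/3  1/3 ]
  [ 0  0     0    0     1    0 ]
  [ 0  0     0    0     0    1 ]
Subtract 1/3 times r4 from r2.
  [ 1  0  -7/5   -1     0  0 ]
  [ 0  1  -5/3  5/3  -1/3  0 ]
  [ 0  0     0    0     1  0 ]
  [ 0  0     0    0     0  1 ]
Add 1/3 times r3 to r2.
  [ 1  0  -7/5   -1  0  0 ]
  [ 0  1  -5/3  5/3  0  0 ]
  [ 0  0     0    0  1  0 ]
  [ 0  0     0    0  0  1 ]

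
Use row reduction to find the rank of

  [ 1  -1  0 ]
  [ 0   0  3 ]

R2 ← 1/3·R2
  [ 1  -1  0 ]
  [ 0   0  1 ]
The reduced form has 2 nonzero rows.

rank = 2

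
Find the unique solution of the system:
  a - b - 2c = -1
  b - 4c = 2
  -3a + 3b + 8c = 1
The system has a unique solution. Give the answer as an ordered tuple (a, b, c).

(-5, -2, -1)

Form the augmented matrix and row-reduce:
  [  1  -1  -2  |  -1 ]
  [  0   1  -4  |   2 ]
  [ -3   3   8  |   1 ]
R3 -> R3 + 3·R1
R3 -> 1/2·R3
R2 -> R2 + 4·R3
R1 -> R1 + 2·R3
R1 -> R1 + R2
Reading off the last column: a = -5, b = -2, c = -1.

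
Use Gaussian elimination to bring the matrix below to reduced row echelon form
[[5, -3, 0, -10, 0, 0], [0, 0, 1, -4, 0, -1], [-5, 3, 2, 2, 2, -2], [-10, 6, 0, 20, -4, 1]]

[[1, -3/5, 0, -2, 0, 0], [0, 0, 1, -4, 0, 0], [0, 0, 0, 0, 1, 0], [0, 0, 0, 0, 0, 1]]

Multiply R1 by 1/5.
  [   1  -3/5  0  -2   0   0 ]
  [   0     0  1  -4   0  -1 ]
  [  -5     3  2   2   2  -2 ]
  [ -10     6  0  20  -4   1 ]
Add 5 times R1 to R3.
  [   1  -3/5  0  -2   0   0 ]
  [   0     0  1  -4   0  -1 ]
  [   0     0  2  -8   2  -2 ]
  [ -10     6  0  20  -4   1 ]
Add 10 times R1 to R4.
  [ 1  -3/5  0  -2   0   0 ]
  [ 0     0  1  -4   0  -1 ]
  [ 0     0  2  -8   2  -2 ]
  [ 0     0  0   0  -4   1 ]
Subtract 2 times R2 from R3.
  [ 1  -3/5  0  -2   0   0 ]
  [ 0     0  1  -4   0  -1 ]
  [ 0     0  0   0   2   0 ]
  [ 0     0  0   0  -4   1 ]
Multiply R3 by 1/2.
  [ 1  -3/5  0  -2   0   0 ]
  [ 0     0  1  -4   0  -1 ]
  [ 0     0  0   0   1   0 ]
  [ 0     0  0   0  -4   1 ]
Add 4 times R3 to R4.
  [ 1  -3/5  0  -2  0   0 ]
  [ 0     0  1  -4  0  -1 ]
  [ 0     0  0   0  1   0 ]
  [ 0     0  0   0  0   1 ]
Add R4 to R2.
  [ 1  -3/5  0  -2  0  0 ]
  [ 0     0  1  -4  0  0 ]
  [ 0     0  0   0  1  0 ]
  [ 0     0  0   0  0  1 ]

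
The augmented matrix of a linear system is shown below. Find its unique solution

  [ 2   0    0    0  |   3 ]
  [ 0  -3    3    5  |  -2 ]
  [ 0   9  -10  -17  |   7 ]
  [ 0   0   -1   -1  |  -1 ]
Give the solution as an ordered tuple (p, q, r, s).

r1 -> 1/2·r1
  [ 1   0    0    0  |  3/2 ]
  [ 0  -3    3    5  |   -2 ]
  [ 0   9  -10  -17  |    7 ]
  [ 0   0   -1   -1  |   -1 ]
r2 -> -1/3·r2
  [ 1  0    0     0  |  3/2 ]
  [ 0  1   -1  -5/3  |  2/3 ]
  [ 0  9  -10   -17  |    7 ]
  [ 0  0   -1    -1  |   -1 ]
r3 -> r3 − 9·r2
  [ 1  0   0     0  |  3/2 ]
  [ 0  1  -1  -5/3  |  2/3 ]
  [ 0  0  -1    -2  |    1 ]
  [ 0  0  -1    -1  |   -1 ]
r3 -> -1·r3
  [ 1  0   0     0  |  3/2 ]
  [ 0  1  -1  -5/3  |  2/3 ]
  [ 0  0   1     2  |   -1 ]
  [ 0  0  -1    -1  |   -1 ]
r4 -> r4 + r3
  [ 1  0   0     0  |  3/2 ]
  [ 0  1  -1  -5/3  |  2/3 ]
  [ 0  0   1     2  |   -1 ]
  [ 0  0   0     1  |   -2 ]
r3 -> r3 − 2·r4
  [ 1  0   0     0  |  3/2 ]
  [ 0  1  -1  -5/3  |  2/3 ]
  [ 0  0   1     0  |    3 ]
  [ 0  0   0     1  |   -2 ]
r2 -> r2 + 5/3·r4
  [ 1  0   0  0  |   3/2 ]
  [ 0  1  -1  0  |  -8/3 ]
  [ 0  0   1  0  |     3 ]
  [ 0  0   0  1  |    -2 ]
r2 -> r2 + r3
  [ 1  0  0  0  |  3/2 ]
  [ 0  1  0  0  |  1/3 ]
  [ 0  0  1  0  |    3 ]
  [ 0  0  0  1  |   -2 ]
Reading off the last column: p = 3/2, q = 1/3, r = 3, s = -2.

(3/2, 1/3, 3, -2)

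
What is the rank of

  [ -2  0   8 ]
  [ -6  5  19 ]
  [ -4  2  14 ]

Multiply r1 by -1/2.
  [  1  0  -4 ]
  [ -6  5  19 ]
  [ -4  2  14 ]
Add 6 times r1 to r2.
  [  1  0  -4 ]
  [  0  5  -5 ]
  [ -4  2  14 ]
Add 4 times r1 to r3.
  [ 1  0  -4 ]
  [ 0  5  -5 ]
  [ 0  2  -2 ]
Multiply r2 by 1/5.
  [ 1  0  -4 ]
  [ 0  1  -1 ]
  [ 0  2  -2 ]
Subtract 2 times r2 from r3.
  [ 1  0  -4 ]
  [ 0  1  -1 ]
  [ 0  0   0 ]
The reduced form has 2 nonzero rows.

rank = 2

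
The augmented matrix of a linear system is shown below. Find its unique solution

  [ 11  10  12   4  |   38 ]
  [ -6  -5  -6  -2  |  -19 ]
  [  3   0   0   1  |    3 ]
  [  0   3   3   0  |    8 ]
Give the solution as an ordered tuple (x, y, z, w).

(0, 3, -1/3, 3)

R1 := 1/11·R1
  [  1  10/11  12/11  4/11  |  38/11 ]
  [ -6     -5     -6    -2  |    -19 ]
  [  3      0      0     1  |      3 ]
  [  0      3      3     0  |      8 ]
R2 := R2 + 6·R1
  [ 1  10/11  12/11  4/11  |  38/11 ]
  [ 0   5/11   6/11  2/11  |  19/11 ]
  [ 3      0      0     1  |      3 ]
  [ 0      3      3     0  |      8 ]
R3 := R3 − 3·R1
  [ 1   10/11   12/11   4/11  |   38/11 ]
  [ 0    5/11    6/11   2/11  |   19/11 ]
  [ 0  -30/11  -36/11  -1/11  |  -81/11 ]
  [ 0       3       3      0  |       8 ]
R2 := 11/5·R2
  [ 1   10/11   12/11   4/11  |   38/11 ]
  [ 0       1     6/5    2/5  |    19/5 ]
  [ 0  -30/11  -36/11  -1/11  |  -81/11 ]
  [ 0       3       3      0  |       8 ]
R3 := R3 + 30/11·R2
  [ 1  10/11  12/11  4/11  |  38/11 ]
  [ 0      1    6/5   2/5  |   19/5 ]
  [ 0      0      0     1  |      3 ]
  [ 0      3      3     0  |      8 ]
R4 := R4 − 3·R2
  [ 1  10/11  12/11  4/11  |  38/11 ]
  [ 0      1    6/5   2/5  |   19/5 ]
  [ 0      0      0     1  |      3 ]
  [ 0      0   -3/5  -6/5  |  -17/5 ]
R3 <-> R4
  [ 1  10/11  12/11  4/11  |  38/11 ]
  [ 0      1    6/5   2/5  |   19/5 ]
  [ 0      0   -3/5  -6/5  |  -17/5 ]
  [ 0      0      0     1  |      3 ]
R3 := -5/3·R3
  [ 1  10/11  12/11  4/11  |  38/11 ]
  [ 0      1    6/5   2/5  |   19/5 ]
  [ 0      0      1     2  |   17/3 ]
  [ 0      0      0     1  |      3 ]
R3 := R3 − 2·R4
  [ 1  10/11  12/11  4/11  |  38/11 ]
  [ 0      1    6/5   2/5  |   19/5 ]
  [ 0      0      1     0  |   -1/3 ]
  [ 0      0      0     1  |      3 ]
R2 := R2 − 2/5·R4
  [ 1  10/11  12/11  4/11  |  38/11 ]
  [ 0      1    6/5     0  |   13/5 ]
  [ 0      0      1     0  |   -1/3 ]
  [ 0      0      0     1  |      3 ]
R1 := R1 − 4/11·R4
  [ 1  10/11  12/11  0  |  26/11 ]
  [ 0      1    6/5  0  |   13/5 ]
  [ 0      0      1  0  |   -1/3 ]
  [ 0      0      0  1  |      3 ]
R2 := R2 − 6/5·R3
  [ 1  10/11  12/11  0  |  26/11 ]
  [ 0      1      0  0  |      3 ]
  [ 0      0      1  0  |   -1/3 ]
  [ 0      0      0  1  |      3 ]
R1 := R1 − 12/11·R3
  [ 1  10/11  0  0  |  30/11 ]
  [ 0      1  0  0  |      3 ]
  [ 0      0  1  0  |   -1/3 ]
  [ 0      0  0  1  |      3 ]
R1 := R1 − 10/11·R2
  [ 1  0  0  0  |     0 ]
  [ 0  1  0  0  |     3 ]
  [ 0  0  1  0  |  -1/3 ]
  [ 0  0  0  1  |     3 ]
Reading off the last column: x = 0, y = 3, z = -1/3, w = 3.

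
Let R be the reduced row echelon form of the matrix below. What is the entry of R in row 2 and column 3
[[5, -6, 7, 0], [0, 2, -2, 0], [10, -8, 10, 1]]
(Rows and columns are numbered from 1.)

R1 → 1/5·R1
  [  1  -6/5  7/5  0 ]
  [  0     2   -2  0 ]
  [ 10    -8   10  1 ]
R3 → R3 − 10·R1
  [ 1  -6/5  7/5  0 ]
  [ 0     2   -2  0 ]
  [ 0     4   -4  1 ]
R2 → 1/2·R2
  [ 1  -6/5  7/5  0 ]
  [ 0     1   -1  0 ]
  [ 0     4   -4  1 ]
R3 → R3 − 4·R2
  [ 1  -6/5  7/5  0 ]
  [ 0     1   -1  0 ]
  [ 0     0    0  1 ]
R1 → R1 + 6/5·R2
  [ 1  0  1/5  0 ]
  [ 0  1   -1  0 ]
  [ 0  0    0  1 ]

-1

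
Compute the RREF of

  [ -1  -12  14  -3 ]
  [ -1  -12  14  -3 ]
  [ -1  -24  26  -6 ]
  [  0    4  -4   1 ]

ρ1 → -1·ρ1
  [  1   12  -14   3 ]
  [ -1  -12   14  -3 ]
  [ -1  -24   26  -6 ]
  [  0    4   -4   1 ]
ρ2 → ρ2 + ρ1
  [  1   12  -14   3 ]
  [  0    0    0   0 ]
  [ -1  -24   26  -6 ]
  [  0    4   -4   1 ]
ρ3 → ρ3 + ρ1
  [ 1   12  -14   3 ]
  [ 0    0    0   0 ]
  [ 0  -12   12  -3 ]
  [ 0    4   -4   1 ]
ρ2 <-> ρ3
  [ 1   12  -14   3 ]
  [ 0  -12   12  -3 ]
  [ 0    0    0   0 ]
  [ 0    4   -4   1 ]
ρ2 → -1/12·ρ2
  [ 1  12  -14    3 ]
  [ 0   1   -1  1/4 ]
  [ 0   0    0    0 ]
  [ 0   4   -4    1 ]
ρ4 → ρ4 − 4·ρ2
  [ 1  12  -14    3 ]
  [ 0   1   -1  1/4 ]
  [ 0   0    0    0 ]
  [ 0   0    0    0 ]
ρ1 → ρ1 − 12·ρ2
  [ 1  0  -2    0 ]
  [ 0  1  -1  1/4 ]
  [ 0  0   0    0 ]
  [ 0  0   0    0 ]

[[1, 0, -2, 0], [0, 1, -1, 1/4], [0, 0, 0, 0], [0, 0, 0, 0]]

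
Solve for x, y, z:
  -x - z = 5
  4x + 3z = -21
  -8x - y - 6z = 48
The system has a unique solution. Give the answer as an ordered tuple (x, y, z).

Form the augmented matrix and row-reduce:
  [ -1   0  -1  |    5 ]
  [  4   0   3  |  -21 ]
  [ -8  -1  -6  |   48 ]
Multiply R1 by -1.
  [  1   0   1  |   -5 ]
  [  4   0   3  |  -21 ]
  [ -8  -1  -6  |   48 ]
Subtract 4 times R1 from R2.
  [  1   0   1  |  -5 ]
  [  0   0  -1  |  -1 ]
  [ -8  -1  -6  |  48 ]
Add 8 times R1 to R3.
  [ 1   0   1  |  -5 ]
  [ 0   0  -1  |  -1 ]
  [ 0  -1   2  |   8 ]
Swap R2 and R3.
  [ 1   0   1  |  -5 ]
  [ 0  -1   2  |   8 ]
  [ 0   0  -1  |  -1 ]
Multiply R2 by -1.
  [ 1  0   1  |  -5 ]
  [ 0  1  -2  |  -8 ]
  [ 0  0  -1  |  -1 ]
Multiply R3 by -1.
  [ 1  0   1  |  -5 ]
  [ 0  1  -2  |  -8 ]
  [ 0  0   1  |   1 ]
Add 2 times R3 to R2.
  [ 1  0  1  |  -5 ]
  [ 0  1  0  |  -6 ]
  [ 0  0  1  |   1 ]
Subtract R3 from R1.
  [ 1  0  0  |  -6 ]
  [ 0  1  0  |  -6 ]
  [ 0  0  1  |   1 ]
Reading off the last column: x = -6, y = -6, z = 1.

(-6, -6, 1)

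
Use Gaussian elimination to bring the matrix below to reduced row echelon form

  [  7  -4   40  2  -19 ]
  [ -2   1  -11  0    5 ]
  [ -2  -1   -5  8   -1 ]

[[1, 0, 4, -2, -1], [0, 1, -3, -4, 3], [0, 0, 0, 0, 0]]

R1 -> 1/7·R1
  [  1  -4/7  40/7  2/7  -19/7 ]
  [ -2     1   -11    0      5 ]
  [ -2    -1    -5    8     -1 ]
R2 -> R2 + 2·R1
  [  1  -4/7  40/7  2/7  -19/7 ]
  [  0  -1/7   3/7  4/7   -3/7 ]
  [ -2    -1    -5    8     -1 ]
R3 -> R3 + 2·R1
  [ 1   -4/7  40/7   2/7  -19/7 ]
  [ 0   -1/7   3/7   4/7   -3/7 ]
  [ 0  -15/7  45/7  60/7  -45/7 ]
R2 -> -7·R2
  [ 1   -4/7  40/7   2/7  -19/7 ]
  [ 0      1    -3    -4      3 ]
  [ 0  -15/7  45/7  60/7  -45/7 ]
R3 -> R3 + 15/7·R2
  [ 1  -4/7  40/7  2/7  -19/7 ]
  [ 0     1    -3   -4      3 ]
  [ 0     0     0    0      0 ]
R1 -> R1 + 4/7·R2
  [ 1  0   4  -2  -1 ]
  [ 0  1  -3  -4   3 ]
  [ 0  0   0   0   0 ]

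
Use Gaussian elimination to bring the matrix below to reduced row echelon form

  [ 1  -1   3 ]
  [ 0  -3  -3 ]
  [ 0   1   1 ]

Multiply R2 by -1/3.
  [ 1  -1  3 ]
  [ 0   1  1 ]
  [ 0   1  1 ]
Subtract R2 from R3.
  [ 1  -1  3 ]
  [ 0   1  1 ]
  [ 0   0  0 ]
Add R2 to R1.
  [ 1  0  4 ]
  [ 0  1  1 ]
  [ 0  0  0 ]

[[1, 0, 4], [0, 1, 1], [0, 0, 0]]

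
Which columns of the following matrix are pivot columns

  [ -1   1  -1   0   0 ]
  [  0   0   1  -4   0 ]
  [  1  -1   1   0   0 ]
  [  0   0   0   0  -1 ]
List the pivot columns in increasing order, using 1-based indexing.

1, 3, 5

Multiply R1 by -1.
Subtract R1 from R3.
Swap R3 and R4.
Multiply R3 by -1.
Subtract R2 from R1.
Pivot columns are the columns containing a leading 1.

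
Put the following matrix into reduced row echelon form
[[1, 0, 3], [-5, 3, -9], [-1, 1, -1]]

[[1, 0, 3], [0, 1, 2], [0, 0, 0]]

r2 ← r2 + 5·r1
  [  1  0   3 ]
  [  0  3   6 ]
  [ -1  1  -1 ]
r3 ← r3 + r1
  [ 1  0  3 ]
  [ 0  3  6 ]
  [ 0  1  2 ]
r2 ← 1/3·r2
  [ 1  0  3 ]
  [ 0  1  2 ]
  [ 0  1  2 ]
r3 ← r3 − r2
  [ 1  0  3 ]
  [ 0  1  2 ]
  [ 0  0  0 ]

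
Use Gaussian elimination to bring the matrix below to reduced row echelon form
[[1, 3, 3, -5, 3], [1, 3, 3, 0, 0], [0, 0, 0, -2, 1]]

ρ2 -> ρ2 − ρ1
ρ2 -> 1/5·ρ2
ρ3 -> ρ3 + 2·ρ2
ρ3 -> -5·ρ3
ρ2 -> ρ2 + 3/5·ρ3
ρ1 -> ρ1 − 3·ρ3
ρ1 -> ρ1 + 5·ρ2

[[1, 3, 3, 0, 0], [0, 0, 0, 1, 0], [0, 0, 0, 0, 1]]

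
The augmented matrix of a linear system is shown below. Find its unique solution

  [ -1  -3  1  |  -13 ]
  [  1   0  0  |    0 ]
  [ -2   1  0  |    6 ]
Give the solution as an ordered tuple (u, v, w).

(0, 6, 5)

R1 := -1·R1
R2 := R2 − R1
R3 := R3 + 2·R1
R2 := -1/3·R2
R3 := R3 − 7·R2
R3 := 3·R3
R2 := R2 + 1/3·R3
R1 := R1 + R3
R1 := R1 − 3·R2
Reading off the last column: u = 0, v = 6, w = 5.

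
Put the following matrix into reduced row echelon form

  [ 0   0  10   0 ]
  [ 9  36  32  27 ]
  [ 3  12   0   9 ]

R1 <-> R2
R1 := 1/9·R1
R3 := R3 − 3·R1
R2 := 1/10·R2
R3 := R3 + 32/3·R2
R1 := R1 − 32/9·R2

[[1, 4, 0, 3], [0, 0, 1, 0], [0, 0, 0, 0]]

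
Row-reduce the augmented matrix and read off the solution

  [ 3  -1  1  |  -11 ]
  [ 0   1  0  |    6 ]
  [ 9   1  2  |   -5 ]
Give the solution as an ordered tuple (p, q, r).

(-1/3, 6, -4)

R1 ← 1/3·R1
  [ 1  -1/3  1/3  |  -11/3 ]
  [ 0     1    0  |      6 ]
  [ 9     1    2  |     -5 ]
R3 ← R3 − 9·R1
  [ 1  -1/3  1/3  |  -11/3 ]
  [ 0     1    0  |      6 ]
  [ 0     4   -1  |     28 ]
R3 ← R3 − 4·R2
  [ 1  -1/3  1/3  |  -11/3 ]
  [ 0     1    0  |      6 ]
  [ 0     0   -1  |      4 ]
R3 ← -1·R3
  [ 1  -1/3  1/3  |  -11/3 ]
  [ 0     1    0  |      6 ]
  [ 0     0    1  |     -4 ]
R1 ← R1 − 1/3·R3
  [ 1  -1/3  0  |  -7/3 ]
  [ 0     1  0  |     6 ]
  [ 0     0  1  |    -4 ]
R1 ← R1 + 1/3·R2
  [ 1  0  0  |  -1/3 ]
  [ 0  1  0  |     6 ]
  [ 0  0  1  |    -4 ]
Reading off the last column: p = -1/3, q = 6, r = -4.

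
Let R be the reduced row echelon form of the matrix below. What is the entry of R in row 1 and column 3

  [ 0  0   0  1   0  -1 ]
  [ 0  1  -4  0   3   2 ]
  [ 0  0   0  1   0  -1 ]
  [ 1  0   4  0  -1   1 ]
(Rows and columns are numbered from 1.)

4

ρ1 ↔ ρ4
ρ4 -> ρ4 − ρ3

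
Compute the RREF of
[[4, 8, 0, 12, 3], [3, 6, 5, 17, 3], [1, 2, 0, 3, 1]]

r1 ← 1/4·r1
  [ 1  2  0   3  3/4 ]
  [ 3  6  5  17    3 ]
  [ 1  2  0   3    1 ]
r2 ← r2 − 3·r1
  [ 1  2  0  3  3/4 ]
  [ 0  0  5  8  3/4 ]
  [ 1  2  0  3    1 ]
r3 ← r3 − r1
  [ 1  2  0  3  3/4 ]
  [ 0  0  5  8  3/4 ]
  [ 0  0  0  0  1/4 ]
r2 ← 1/5·r2
  [ 1  2  0    3   3/4 ]
  [ 0  0  1  8/5  3/20 ]
  [ 0  0  0    0   1/4 ]
r3 ← 4·r3
  [ 1  2  0    3   3/4 ]
  [ 0  0  1  8/5  3/20 ]
  [ 0  0  0    0     1 ]
r2 ← r2 − 3/20·r3
  [ 1  2  0    3  3/4 ]
  [ 0  0  1  8/5    0 ]
  [ 0  0  0    0    1 ]
r1 ← r1 − 3/4·r3
  [ 1  2  0    3  0 ]
  [ 0  0  1  8/5  0 ]
  [ 0  0  0    0  1 ]

[[1, 2, 0, 3, 0], [0, 0, 1, 8/5, 0], [0, 0, 0, 0, 1]]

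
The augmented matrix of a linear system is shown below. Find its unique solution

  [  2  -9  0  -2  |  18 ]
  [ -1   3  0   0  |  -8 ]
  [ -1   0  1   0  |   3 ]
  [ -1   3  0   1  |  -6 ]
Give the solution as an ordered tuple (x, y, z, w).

r1 -> 1/2·r1
r2 -> r2 + r1
r3 -> r3 + r1
r4 -> r4 + r1
r2 -> -2/3·r2
r3 -> r3 + 9/2·r2
r4 -> r4 + 3/2·r2
r3 -> r3 − 2·r4
r2 -> r2 − 2/3·r4
r1 -> r1 + r4
r1 -> r1 + 9/2·r2
Reading off the last column: x = 2, y = -2, z = 5, w = 2.

(2, -2, 5, 2)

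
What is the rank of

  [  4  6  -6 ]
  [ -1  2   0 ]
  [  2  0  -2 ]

rank = 3

R1 := 1/4·R1
  [  1  3/2  -3/2 ]
  [ -1    2     0 ]
  [  2    0    -2 ]
R2 := R2 + R1
  [ 1  3/2  -3/2 ]
  [ 0  7/2  -3/2 ]
  [ 2    0    -2 ]
R3 := R3 − 2·R1
  [ 1  3/2  -3/2 ]
  [ 0  7/2  -3/2 ]
  [ 0   -3     1 ]
R2 := 2/7·R2
  [ 1  3/2  -3/2 ]
  [ 0    1  -3/7 ]
  [ 0   -3     1 ]
R3 := R3 + 3·R2
  [ 1  3/2  -3/2 ]
  [ 0    1  -3/7 ]
  [ 0    0  -2/7 ]
R3 := -7/2·R3
  [ 1  3/2  -3/2 ]
  [ 0    1  -3/7 ]
  [ 0    0     1 ]
R2 := R2 + 3/7·R3
  [ 1  3/2  -3/2 ]
  [ 0    1     0 ]
  [ 0    0     1 ]
R1 := R1 + 3/2·R3
  [ 1  3/2  0 ]
  [ 0    1  0 ]
  [ 0    0  1 ]
R1 := R1 − 3/2·R2
  [ 1  0  0 ]
  [ 0  1  0 ]
  [ 0  0  1 ]
The reduced form has 3 nonzero rows.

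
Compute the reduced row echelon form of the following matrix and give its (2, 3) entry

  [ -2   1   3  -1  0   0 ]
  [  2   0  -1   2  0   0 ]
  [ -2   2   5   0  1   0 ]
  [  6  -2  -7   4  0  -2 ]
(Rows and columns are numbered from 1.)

2

R1 -> -1/2·R1
  [  1  -1/2  -3/2  1/2  0   0 ]
  [  2     0    -1    2  0   0 ]
  [ -2     2     5    0  1   0 ]
  [  6    -2    -7    4  0  -2 ]
R2 -> R2 − 2·R1
  [  1  -1/2  -3/2  1/2  0   0 ]
  [  0     1     2    1  0   0 ]
  [ -2     2     5    0  1   0 ]
  [  6    -2    -7    4  0  -2 ]
R3 -> R3 + 2·R1
  [ 1  -1/2  -3/2  1/2  0   0 ]
  [ 0     1     2    1  0   0 ]
  [ 0     1     2    1  1   0 ]
  [ 6    -2    -7    4  0  -2 ]
R4 -> R4 − 6·R1
  [ 1  -1/2  -3/2  1/2  0   0 ]
  [ 0     1     2    1  0   0 ]
  [ 0     1     2    1  1   0 ]
  [ 0     1     2    1  0  -2 ]
R3 -> R3 − R2
  [ 1  -1/2  -3/2  1/2  0   0 ]
  [ 0     1     2    1  0   0 ]
  [ 0     0     0    0  1   0 ]
  [ 0     1     2    1  0  -2 ]
R4 -> R4 − R2
  [ 1  -1/2  -3/2  1/2  0   0 ]
  [ 0     1     2    1  0   0 ]
  [ 0     0     0    0  1   0 ]
  [ 0     0     0    0  0  -2 ]
R4 -> -1/2·R4
  [ 1  -1/2  -3/2  1/2  0  0 ]
  [ 0     1     2    1  0  0 ]
  [ 0     0     0    0  1  0 ]
  [ 0     0     0    0  0  1 ]
R1 -> R1 + 1/2·R2
  [ 1  0  -1/2  1  0  0 ]
  [ 0  1     2  1  0  0 ]
  [ 0  0     0  0  1  0 ]
  [ 0  0     0  0  0  1 ]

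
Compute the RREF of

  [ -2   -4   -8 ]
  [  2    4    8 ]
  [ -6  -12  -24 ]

R1 -> -1/2·R1
  [  1    2    4 ]
  [  2    4    8 ]
  [ -6  -12  -24 ]
R2 -> R2 − 2·R1
  [  1    2    4 ]
  [  0    0    0 ]
  [ -6  -12  -24 ]
R3 -> R3 + 6·R1
  [ 1  2  4 ]
  [ 0  0  0 ]
  [ 0  0  0 ]

[[1, 2, 4], [0, 0, 0], [0, 0, 0]]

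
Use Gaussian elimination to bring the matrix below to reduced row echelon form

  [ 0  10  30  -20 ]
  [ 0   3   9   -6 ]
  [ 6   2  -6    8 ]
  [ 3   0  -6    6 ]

[[1, 0, -2, 2], [0, 1, 3, -2], [0, 0, 0, 0], [0, 0, 0, 0]]

r1 <-> r3
r1 -> 1/6·r1
r4 -> r4 − 3·r1
r2 -> 1/3·r2
r3 -> r3 − 10·r2
r4 -> r4 + r2
r1 -> r1 − 1/3·r2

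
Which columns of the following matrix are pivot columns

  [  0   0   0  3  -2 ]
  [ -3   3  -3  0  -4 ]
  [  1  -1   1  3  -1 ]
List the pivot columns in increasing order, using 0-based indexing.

Swap R1 and R2.
  [ -3   3  -3  0  -4 ]
  [  0   0   0  3  -2 ]
  [  1  -1   1  3  -1 ]
Multiply R1 by -1/3.
  [ 1  -1  1  0  4/3 ]
  [ 0   0  0  3   -2 ]
  [ 1  -1  1  3   -1 ]
Subtract R1 from R3.
  [ 1  -1  1  0   4/3 ]
  [ 0   0  0  3    -2 ]
  [ 0   0  0  3  -7/3 ]
Multiply R2 by 1/3.
  [ 1  -1  1  0   4/3 ]
  [ 0   0  0  1  -2/3 ]
  [ 0   0  0  3  -7/3 ]
Subtract 3 times R2 from R3.
  [ 1  -1  1  0   4/3 ]
  [ 0   0  0  1  -2/3 ]
  [ 0   0  0  0  -1/3 ]
Multiply R3 by -3.
  [ 1  -1  1  0   4/3 ]
  [ 0   0  0  1  -2/3 ]
  [ 0   0  0  0     1 ]
Add 2/3 times R3 to R2.
  [ 1  -1  1  0  4/3 ]
  [ 0   0  0  1    0 ]
  [ 0   0  0  0    1 ]
Subtract 4/3 times R3 from R1.
  [ 1  -1  1  0  0 ]
  [ 0   0  0  1  0 ]
  [ 0   0  0  0  1 ]
Pivot columns are the columns containing a leading 1.

0, 3, 4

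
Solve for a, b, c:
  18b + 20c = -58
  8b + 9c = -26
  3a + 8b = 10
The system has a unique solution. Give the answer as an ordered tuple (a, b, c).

Form the augmented matrix and row-reduce:
  [ 0  18  20  |  -58 ]
  [ 0   8   9  |  -26 ]
  [ 3   8   0  |   10 ]
R1 <-> R3
  [ 3   8   0  |   10 ]
  [ 0   8   9  |  -26 ]
  [ 0  18  20  |  -58 ]
R1 ← 1/3·R1
  [ 1  8/3   0  |  10/3 ]
  [ 0    8   9  |   -26 ]
  [ 0   18  20  |   -58 ]
R2 ← 1/8·R2
  [ 1  8/3    0  |   10/3 ]
  [ 0    1  9/8  |  -13/4 ]
  [ 0   18   20  |    -58 ]
R3 ← R3 − 18·R2
  [ 1  8/3     0  |   10/3 ]
  [ 0    1   9/8  |  -13/4 ]
  [ 0    0  -1/4  |    1/2 ]
R3 ← -4·R3
  [ 1  8/3    0  |   10/3 ]
  [ 0    1  9/8  |  -13/4 ]
  [ 0    0    1  |     -2 ]
R2 ← R2 − 9/8·R3
  [ 1  8/3  0  |  10/3 ]
  [ 0    1  0  |    -1 ]
  [ 0    0  1  |    -2 ]
R1 ← R1 − 8/3·R2
  [ 1  0  0  |   6 ]
  [ 0  1  0  |  -1 ]
  [ 0  0  1  |  -2 ]
Reading off the last column: a = 6, b = -1, c = -2.

(6, -1, -2)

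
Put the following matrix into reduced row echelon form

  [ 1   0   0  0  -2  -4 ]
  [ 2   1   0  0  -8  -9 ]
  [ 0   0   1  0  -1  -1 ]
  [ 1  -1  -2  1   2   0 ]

[[1, 0, 0, 0, -2, -4], [0, 1, 0, 0, -4, -1], [0, 0, 1, 0, -1, -1], [0, 0, 0, 1, -2, 1]]

R2 → R2 − 2·R1
  [ 1   0   0  0  -2  -4 ]
  [ 0   1   0  0  -4  -1 ]
  [ 0   0   1  0  -1  -1 ]
  [ 1  -1  -2  1   2   0 ]
R4 → R4 − R1
  [ 1   0   0  0  -2  -4 ]
  [ 0   1   0  0  -4  -1 ]
  [ 0   0   1  0  -1  -1 ]
  [ 0  -1  -2  1   4   4 ]
R4 → R4 + R2
  [ 1  0   0  0  -2  -4 ]
  [ 0  1   0  0  -4  -1 ]
  [ 0  0   1  0  -1  -1 ]
  [ 0  0  -2  1   0   3 ]
R4 → R4 + 2·R3
  [ 1  0  0  0  -2  -4 ]
  [ 0  1  0  0  -4  -1 ]
  [ 0  0  1  0  -1  -1 ]
  [ 0  0  0  1  -2   1 ]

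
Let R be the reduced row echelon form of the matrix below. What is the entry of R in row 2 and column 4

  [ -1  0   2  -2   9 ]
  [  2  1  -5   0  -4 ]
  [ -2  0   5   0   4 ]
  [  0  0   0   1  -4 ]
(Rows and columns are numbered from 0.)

2

r1 ← -1·r1
  [  1  0  -2  2  -9 ]
  [  2  1  -5  0  -4 ]
  [ -2  0   5  0   4 ]
  [  0  0   0  1  -4 ]
r2 ← r2 − 2·r1
  [  1  0  -2   2  -9 ]
  [  0  1  -1  -4  14 ]
  [ -2  0   5   0   4 ]
  [  0  0   0   1  -4 ]
r3 ← r3 + 2·r1
  [ 1  0  -2   2   -9 ]
  [ 0  1  -1  -4   14 ]
  [ 0  0   1   4  -14 ]
  [ 0  0   0   1   -4 ]
r3 ← r3 − 4·r4
  [ 1  0  -2   2  -9 ]
  [ 0  1  -1  -4  14 ]
  [ 0  0   1   0   2 ]
  [ 0  0   0   1  -4 ]
r2 ← r2 + 4·r4
  [ 1  0  -2  2  -9 ]
  [ 0  1  -1  0  -2 ]
  [ 0  0   1  0   2 ]
  [ 0  0   0  1  -4 ]
r1 ← r1 − 2·r4
  [ 1  0  -2  0  -1 ]
  [ 0  1  -1  0  -2 ]
  [ 0  0   1  0   2 ]
  [ 0  0   0  1  -4 ]
r2 ← r2 + r3
  [ 1  0  -2  0  -1 ]
  [ 0  1   0  0   0 ]
  [ 0  0   1  0   2 ]
  [ 0  0   0  1  -4 ]
r1 ← r1 + 2·r3
  [ 1  0  0  0   3 ]
  [ 0  1  0  0   0 ]
  [ 0  0  1  0   2 ]
  [ 0  0  0  1  -4 ]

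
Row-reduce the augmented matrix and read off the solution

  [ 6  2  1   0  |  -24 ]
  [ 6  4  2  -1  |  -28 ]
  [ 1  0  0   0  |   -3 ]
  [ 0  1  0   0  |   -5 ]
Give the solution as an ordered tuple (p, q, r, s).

Multiply r1 by 1/6.
  [ 1  1/3  1/6   0  |   -4 ]
  [ 6    4    2  -1  |  -28 ]
  [ 1    0    0   0  |   -3 ]
  [ 0    1    0   0  |   -5 ]
Subtract 6 times r1 from r2.
  [ 1  1/3  1/6   0  |  -4 ]
  [ 0    2    1  -1  |  -4 ]
  [ 1    0    0   0  |  -3 ]
  [ 0    1    0   0  |  -5 ]
Subtract r1 from r3.
  [ 1   1/3   1/6   0  |  -4 ]
  [ 0     2     1  -1  |  -4 ]
  [ 0  -1/3  -1/6   0  |   1 ]
  [ 0     1     0   0  |  -5 ]
Multiply r2 by 1/2.
  [ 1   1/3   1/6     0  |  -4 ]
  [ 0     1   1/2  -1/2  |  -2 ]
  [ 0  -1/3  -1/6     0  |   1 ]
  [ 0     1     0     0  |  -5 ]
Add 1/3 times r2 to r3.
  [ 1  1/3  1/6     0  |   -4 ]
  [ 0    1  1/2  -1/2  |   -2 ]
  [ 0    0    0  -1/6  |  1/3 ]
  [ 0    1    0     0  |   -5 ]
Subtract r2 from r4.
  [ 1  1/3   1/6     0  |   -4 ]
  [ 0    1   1/2  -1/2  |   -2 ]
  [ 0    0     0  -1/6  |  1/3 ]
  [ 0    0  -1/2   1/2  |   -3 ]
Swap r3 and r4.
  [ 1  1/3   1/6     0  |   -4 ]
  [ 0    1   1/2  -1/2  |   -2 ]
  [ 0    0  -1/2   1/2  |   -3 ]
  [ 0    0     0  -1/6  |  1/3 ]
Multiply r3 by -2.
  [ 1  1/3  1/6     0  |   -4 ]
  [ 0    1  1/2  -1/2  |   -2 ]
  [ 0    0    1    -1  |    6 ]
  [ 0    0    0  -1/6  |  1/3 ]
Multiply r4 by -6.
  [ 1  1/3  1/6     0  |  -4 ]
  [ 0    1  1/2  -1/2  |  -2 ]
  [ 0    0    1    -1  |   6 ]
  [ 0    0    0     1  |  -2 ]
Add r4 to r3.
  [ 1  1/3  1/6     0  |  -4 ]
  [ 0    1  1/2  -1/2  |  -2 ]
  [ 0    0    1     0  |   4 ]
  [ 0    0    0     1  |  -2 ]
Add 1/2 times r4 to r2.
  [ 1  1/3  1/6  0  |  -4 ]
  [ 0    1  1/2  0  |  -3 ]
  [ 0    0    1  0  |   4 ]
  [ 0    0    0  1  |  -2 ]
Subtract 1/2 times r3 from r2.
  [ 1  1/3  1/6  0  |  -4 ]
  [ 0    1    0  0  |  -5 ]
  [ 0    0    1  0  |   4 ]
  [ 0    0    0  1  |  -2 ]
Subtract 1/6 times r3 from r1.
  [ 1  1/3  0  0  |  -14/3 ]
  [ 0    1  0  0  |     -5 ]
  [ 0    0  1  0  |      4 ]
  [ 0    0  0  1  |     -2 ]
Subtract 1/3 times r2 from r1.
  [ 1  0  0  0  |  -3 ]
  [ 0  1  0  0  |  -5 ]
  [ 0  0  1  0  |   4 ]
  [ 0  0  0  1  |  -2 ]
Reading off the last column: p = -3, q = -5, r = 4, s = -2.

(-3, -5, 4, -2)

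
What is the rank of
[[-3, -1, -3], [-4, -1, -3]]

r1 -> -1/3·r1
  [  1  1/3   1 ]
  [ -4   -1  -3 ]
r2 -> r2 + 4·r1
  [ 1  1/3  1 ]
  [ 0  1/3  1 ]
r2 -> 3·r2
  [ 1  1/3  1 ]
  [ 0    1  3 ]
r1 -> r1 − 1/3·r2
  [ 1  0  0 ]
  [ 0  1  3 ]
The reduced form has 2 nonzero rows.

rank = 2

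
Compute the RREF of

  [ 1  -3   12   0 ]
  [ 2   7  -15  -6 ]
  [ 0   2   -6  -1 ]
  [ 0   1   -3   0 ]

Subtract 2 times R1 from R2.
  [ 1  -3   12   0 ]
  [ 0  13  -39  -6 ]
  [ 0   2   -6  -1 ]
  [ 0   1   -3   0 ]
Multiply R2 by 1/13.
  [ 1  -3  12      0 ]
  [ 0   1  -3  -6/13 ]
  [ 0   2  -6     -1 ]
  [ 0   1  -3      0 ]
Subtract 2 times R2 from R3.
  [ 1  -3  12      0 ]
  [ 0   1  -3  -6/13 ]
  [ 0   0   0  -1/13 ]
  [ 0   1  -3      0 ]
Subtract R2 from R4.
  [ 1  -3  12      0 ]
  [ 0   1  -3  -6/13 ]
  [ 0   0   0  -1/13 ]
  [ 0   0   0   6/13 ]
Multiply R3 by -13.
  [ 1  -3  12      0 ]
  [ 0   1  -3  -6/13 ]
  [ 0   0   0      1 ]
  [ 0   0   0   6/13 ]
Subtract 6/13 times R3 from R4.
  [ 1  -3  12      0 ]
  [ 0   1  -3  -6/13 ]
  [ 0   0   0      1 ]
  [ 0   0   0      0 ]
Add 6/13 times R3 to R2.
  [ 1  -3  12  0 ]
  [ 0   1  -3  0 ]
  [ 0   0   0  1 ]
  [ 0   0   0  0 ]
Add 3 times R2 to R1.
  [ 1  0   3  0 ]
  [ 0  1  -3  0 ]
  [ 0  0   0  1 ]
  [ 0  0   0  0 ]

[[1, 0, 3, 0], [0, 1, -3, 0], [0, 0, 0, 1], [0, 0, 0, 0]]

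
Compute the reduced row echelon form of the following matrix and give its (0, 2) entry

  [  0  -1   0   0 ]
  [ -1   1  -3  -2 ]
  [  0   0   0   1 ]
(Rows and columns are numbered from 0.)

R1 ↔ R2
R1 → -1·R1
R2 → -1·R2
R1 → R1 − 2·R3
R1 → R1 + R2

3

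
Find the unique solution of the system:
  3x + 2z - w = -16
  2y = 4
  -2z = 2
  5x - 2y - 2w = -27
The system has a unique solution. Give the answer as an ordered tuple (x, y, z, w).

(-5, 2, -1, -1)

Form the augmented matrix and row-reduce:
  [ 3   0   2  -1  |  -16 ]
  [ 0   2   0   0  |    4 ]
  [ 0   0  -2   0  |    2 ]
  [ 5  -2   0  -2  |  -27 ]
R1 → 1/3·R1
R4 → R4 − 5·R1
R2 → 1/2·R2
R4 → R4 + 2·R2
R3 → -1/2·R3
R4 → R4 + 10/3·R3
R4 → -3·R4
R1 → R1 + 1/3·R4
R1 → R1 − 2/3·R3
Reading off the last column: x = -5, y = 2, z = -1, w = -1.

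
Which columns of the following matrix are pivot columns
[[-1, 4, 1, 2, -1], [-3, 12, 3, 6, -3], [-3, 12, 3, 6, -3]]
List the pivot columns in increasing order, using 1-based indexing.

ρ1 -> -1·ρ1
  [  1  -4  -1  -2   1 ]
  [ -3  12   3   6  -3 ]
  [ -3  12   3   6  -3 ]
ρ2 -> ρ2 + 3·ρ1
  [  1  -4  -1  -2   1 ]
  [  0   0   0   0   0 ]
  [ -3  12   3   6  -3 ]
ρ3 -> ρ3 + 3·ρ1
  [ 1  -4  -1  -2  1 ]
  [ 0   0   0   0  0 ]
  [ 0   0   0   0  0 ]
Pivot columns are the columns containing a leading 1.

1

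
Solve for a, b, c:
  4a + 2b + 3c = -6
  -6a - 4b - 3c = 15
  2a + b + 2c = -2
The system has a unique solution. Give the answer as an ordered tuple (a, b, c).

(-3/2, -3, 2)

Form the augmented matrix and row-reduce:
  [  4   2   3  |  -6 ]
  [ -6  -4  -3  |  15 ]
  [  2   1   2  |  -2 ]
Multiply R1 by 1/4.
  [  1  1/2  3/4  |  -3/2 ]
  [ -6   -4   -3  |    15 ]
  [  2    1    2  |    -2 ]
Add 6 times R1 to R2.
  [ 1  1/2  3/4  |  -3/2 ]
  [ 0   -1  3/2  |     6 ]
  [ 2    1    2  |    -2 ]
Subtract 2 times R1 from R3.
  [ 1  1/2  3/4  |  -3/2 ]
  [ 0   -1  3/2  |     6 ]
  [ 0    0  1/2  |     1 ]
Multiply R2 by -1.
  [ 1  1/2   3/4  |  -3/2 ]
  [ 0    1  -3/2  |    -6 ]
  [ 0    0   1/2  |     1 ]
Multiply R3 by 2.
  [ 1  1/2   3/4  |  -3/2 ]
  [ 0    1  -3/2  |    -6 ]
  [ 0    0     1  |     2 ]
Add 3/2 times R3 to R2.
  [ 1  1/2  3/4  |  -3/2 ]
  [ 0    1    0  |    -3 ]
  [ 0    0    1  |     2 ]
Subtract 3/4 times R3 from R1.
  [ 1  1/2  0  |  -3 ]
  [ 0    1  0  |  -3 ]
  [ 0    0  1  |   2 ]
Subtract 1/2 times R2 from R1.
  [ 1  0  0  |  -3/2 ]
  [ 0  1  0  |    -3 ]
  [ 0  0  1  |     2 ]
Reading off the last column: a = -3/2, b = -3, c = 2.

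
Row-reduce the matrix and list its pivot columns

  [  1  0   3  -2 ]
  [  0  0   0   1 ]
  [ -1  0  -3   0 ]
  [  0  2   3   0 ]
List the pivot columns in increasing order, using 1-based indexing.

R3 -> R3 + R1
  [ 1  0  3  -2 ]
  [ 0  0  0   1 ]
  [ 0  0  0  -2 ]
  [ 0  2  3   0 ]
R2 <=> R4
  [ 1  0  3  -2 ]
  [ 0  2  3   0 ]
  [ 0  0  0  -2 ]
  [ 0  0  0   1 ]
R2 -> 1/2·R2
  [ 1  0    3  -2 ]
  [ 0  1  3/2   0 ]
  [ 0  0    0  -2 ]
  [ 0  0    0   1 ]
R3 -> -1/2·R3
  [ 1  0    3  -2 ]
  [ 0  1  3/2   0 ]
  [ 0  0    0   1 ]
  [ 0  0    0   1 ]
R4 -> R4 − R3
  [ 1  0    3  -2 ]
  [ 0  1  3/2   0 ]
  [ 0  0    0   1 ]
  [ 0  0    0   0 ]
R1 -> R1 + 2·R3
  [ 1  0    3  0 ]
  [ 0  1  3/2  0 ]
  [ 0  0    0  1 ]
  [ 0  0    0  0 ]
Pivot columns are the columns containing a leading 1.

1, 2, 4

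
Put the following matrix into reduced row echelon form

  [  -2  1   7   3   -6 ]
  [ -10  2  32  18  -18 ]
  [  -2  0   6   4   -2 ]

R1 → -1/2·R1
  [   1  -1/2  -7/2  -3/2    3 ]
  [ -10     2    32    18  -18 ]
  [  -2     0     6     4   -2 ]
R2 → R2 + 10·R1
  [  1  -1/2  -7/2  -3/2   3 ]
  [  0    -3    -3     3  12 ]
  [ -2     0     6     4  -2 ]
R3 → R3 + 2·R1
  [ 1  -1/2  -7/2  -3/2   3 ]
  [ 0    -3    -3     3  12 ]
  [ 0    -1    -1     1   4 ]
R2 → -1/3·R2
  [ 1  -1/2  -7/2  -3/2   3 ]
  [ 0     1     1    -1  -4 ]
  [ 0    -1    -1     1   4 ]
R3 → R3 + R2
  [ 1  -1/2  -7/2  -3/2   3 ]
  [ 0     1     1    -1  -4 ]
  [ 0     0     0     0   0 ]
R1 → R1 + 1/2·R2
  [ 1  0  -3  -2   1 ]
  [ 0  1   1  -1  -4 ]
  [ 0  0   0   0   0 ]

[[1, 0, -3, -2, 1], [0, 1, 1, -1, -4], [0, 0, 0, 0, 0]]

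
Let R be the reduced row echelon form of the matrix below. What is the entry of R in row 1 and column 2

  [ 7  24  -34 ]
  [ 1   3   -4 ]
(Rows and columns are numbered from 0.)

-2

ρ1 → 1/7·ρ1
  [ 1  24/7  -34/7 ]
  [ 1     3     -4 ]
ρ2 → ρ2 − ρ1
  [ 1  24/7  -34/7 ]
  [ 0  -3/7    6/7 ]
ρ2 → -7/3·ρ2
  [ 1  24/7  -34/7 ]
  [ 0     1     -2 ]
ρ1 → ρ1 − 24/7·ρ2
  [ 1  0   2 ]
  [ 0  1  -2 ]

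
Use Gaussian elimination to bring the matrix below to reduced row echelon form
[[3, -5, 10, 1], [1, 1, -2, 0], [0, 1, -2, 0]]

Multiply ρ1 by 1/3.
  [ 1  -5/3  10/3  1/3 ]
  [ 1     1    -2    0 ]
  [ 0     1    -2    0 ]
Subtract ρ1 from ρ2.
  [ 1  -5/3   10/3   1/3 ]
  [ 0   8/3  -16/3  -1/3 ]
  [ 0     1     -2     0 ]
Multiply ρ2 by 3/8.
  [ 1  -5/3  10/3   1/3 ]
  [ 0     1    -2  -1/8 ]
  [ 0     1    -2     0 ]
Subtract ρ2 from ρ3.
  [ 1  -5/3  10/3   1/3 ]
  [ 0     1    -2  -1/8 ]
  [ 0     0     0   1/8 ]
Multiply ρ3 by 8.
  [ 1  -5/3  10/3   1/3 ]
  [ 0     1    -2  -1/8 ]
  [ 0     0     0     1 ]
Add 1/8 times ρ3 to ρ2.
  [ 1  -5/3  10/3  1/3 ]
  [ 0     1    -2    0 ]
  [ 0     0     0    1 ]
Subtract 1/3 times ρ3 from ρ1.
  [ 1  -5/3  10/3  0 ]
  [ 0     1    -2  0 ]
  [ 0     0     0  1 ]
Add 5/3 times ρ2 to ρ1.
  [ 1  0   0  0 ]
  [ 0  1  -2  0 ]
  [ 0  0   0  1 ]

[[1, 0, 0, 0], [0, 1, -2, 0], [0, 0, 0, 1]]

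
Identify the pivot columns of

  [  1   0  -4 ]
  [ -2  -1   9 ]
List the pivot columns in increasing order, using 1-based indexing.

1, 2

R2 := R2 + 2·R1
  [ 1   0  -4 ]
  [ 0  -1   1 ]
R2 := -1·R2
  [ 1  0  -4 ]
  [ 0  1  -1 ]
Pivot columns are the columns containing a leading 1.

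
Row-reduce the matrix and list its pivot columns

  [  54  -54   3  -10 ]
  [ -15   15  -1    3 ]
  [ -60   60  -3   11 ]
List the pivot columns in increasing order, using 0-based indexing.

Multiply R1 by 1/54.
  [   1  -1  1/18  -5/27 ]
  [ -15  15    -1      3 ]
  [ -60  60    -3     11 ]
Add 15 times R1 to R2.
  [   1  -1  1/18  -5/27 ]
  [   0   0  -1/6    2/9 ]
  [ -60  60    -3     11 ]
Add 60 times R1 to R3.
  [ 1  -1  1/18  -5/27 ]
  [ 0   0  -1/6    2/9 ]
  [ 0   0   1/3   -1/9 ]
Multiply R2 by -6.
  [ 1  -1  1/18  -5/27 ]
  [ 0   0     1   -4/3 ]
  [ 0   0   1/3   -1/9 ]
Subtract 1/3 times R2 from R3.
  [ 1  -1  1/18  -5/27 ]
  [ 0   0     1   -4/3 ]
  [ 0   0     0    1/3 ]
Multiply R3 by 3.
  [ 1  -1  1/18  -5/27 ]
  [ 0   0     1   -4/3 ]
  [ 0   0     0      1 ]
Add 4/3 times R3 to R2.
  [ 1  -1  1/18  -5/27 ]
  [ 0   0     1      0 ]
  [ 0   0     0      1 ]
Add 5/27 times R3 to R1.
  [ 1  -1  1/18  0 ]
  [ 0   0     1  0 ]
  [ 0   0     0  1 ]
Subtract 1/18 times R2 from R1.
  [ 1  -1  0  0 ]
  [ 0   0  1  0 ]
  [ 0   0  0  1 ]
Pivot columns are the columns containing a leading 1.

0, 2, 3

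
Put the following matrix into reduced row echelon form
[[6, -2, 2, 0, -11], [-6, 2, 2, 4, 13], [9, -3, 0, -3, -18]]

[[1, -1/3, 0, -1/3, -2], [0, 0, 1, 1, 1/2], [0, 0, 0, 0, 0]]

R1 -> 1/6·R1
  [  1  -1/3  1/3   0  -11/6 ]
  [ -6     2    2   4     13 ]
  [  9    -3    0  -3    -18 ]
R2 -> R2 + 6·R1
  [ 1  -1/3  1/3   0  -11/6 ]
  [ 0     0    4   4      2 ]
  [ 9    -3    0  -3    -18 ]
R3 -> R3 − 9·R1
  [ 1  -1/3  1/3   0  -11/6 ]
  [ 0     0    4   4      2 ]
  [ 0     0   -3  -3   -3/2 ]
R2 -> 1/4·R2
  [ 1  -1/3  1/3   0  -11/6 ]
  [ 0     0    1   1    1/2 ]
  [ 0     0   -3  -3   -3/2 ]
R3 -> R3 + 3·R2
  [ 1  -1/3  1/3  0  -11/6 ]
  [ 0     0    1  1    1/2 ]
  [ 0     0    0  0      0 ]
R1 -> R1 − 1/3·R2
  [ 1  -1/3  0  -1/3   -2 ]
  [ 0     0  1     1  1/2 ]
  [ 0     0  0     0    0 ]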